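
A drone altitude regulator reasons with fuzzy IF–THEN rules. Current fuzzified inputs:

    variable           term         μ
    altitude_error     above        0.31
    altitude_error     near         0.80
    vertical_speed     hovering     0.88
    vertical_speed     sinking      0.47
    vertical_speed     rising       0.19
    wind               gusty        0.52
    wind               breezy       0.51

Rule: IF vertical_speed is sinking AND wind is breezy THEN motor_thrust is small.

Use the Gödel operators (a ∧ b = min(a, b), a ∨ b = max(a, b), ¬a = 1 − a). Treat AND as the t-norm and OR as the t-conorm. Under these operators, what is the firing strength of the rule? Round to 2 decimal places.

firing strength: sinking=0.47, breezy=0.51; AND[min(a, b)] → w = 0.47

0.47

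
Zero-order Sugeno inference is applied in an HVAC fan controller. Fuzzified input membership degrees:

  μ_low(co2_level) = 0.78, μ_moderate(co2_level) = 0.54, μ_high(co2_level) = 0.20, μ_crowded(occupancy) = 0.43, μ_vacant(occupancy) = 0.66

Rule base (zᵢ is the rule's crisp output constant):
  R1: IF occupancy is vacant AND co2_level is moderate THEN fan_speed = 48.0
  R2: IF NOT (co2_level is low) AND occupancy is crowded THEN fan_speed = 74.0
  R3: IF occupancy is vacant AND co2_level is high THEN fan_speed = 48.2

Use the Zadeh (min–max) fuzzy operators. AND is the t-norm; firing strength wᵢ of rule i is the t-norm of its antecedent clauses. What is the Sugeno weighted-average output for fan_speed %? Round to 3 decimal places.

R1 (z=48.0): vacant=0.66, moderate=0.54; AND[min(a, b)] → w = 0.54
R2 (z=74.0): ¬low=1−0.78=0.22, crowded=0.43; AND[min(a, b)] → w = 0.22
R3 (z=48.2): vacant=0.66, high=0.20; AND[min(a, b)] → w = 0.20
Weighted average = (0.54·48.0 + 0.22·74.0 + 0.20·48.2) / (0.54 + 0.22 + 0.20)
  = 51.8400 / 0.9600 = 54.000

54.000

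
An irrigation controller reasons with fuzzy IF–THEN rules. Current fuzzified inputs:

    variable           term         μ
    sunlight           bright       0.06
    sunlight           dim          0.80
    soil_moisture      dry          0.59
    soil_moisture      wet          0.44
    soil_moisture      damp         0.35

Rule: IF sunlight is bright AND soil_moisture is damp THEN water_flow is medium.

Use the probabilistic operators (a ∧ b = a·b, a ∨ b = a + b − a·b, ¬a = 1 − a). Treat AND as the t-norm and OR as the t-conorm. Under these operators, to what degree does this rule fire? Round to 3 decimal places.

0.021

firing strength: bright=0.06, damp=0.35; AND[a·b] → w = 0.0210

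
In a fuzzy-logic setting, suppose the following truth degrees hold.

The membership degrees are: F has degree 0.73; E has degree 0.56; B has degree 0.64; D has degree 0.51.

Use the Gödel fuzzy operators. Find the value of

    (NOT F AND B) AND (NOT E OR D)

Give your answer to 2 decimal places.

NOT F = 1 − 0.73 = 0.27
NOT F AND B = min(a, b) on (0.27, 0.64) = 0.27
NOT E = 1 − 0.56 = 0.44
NOT E OR D = max(a, b) on (0.44, 0.51) = 0.51
(NOT F AND B) AND (NOT E OR D) = min(a, b) on (0.27, 0.51) = 0.27

0.27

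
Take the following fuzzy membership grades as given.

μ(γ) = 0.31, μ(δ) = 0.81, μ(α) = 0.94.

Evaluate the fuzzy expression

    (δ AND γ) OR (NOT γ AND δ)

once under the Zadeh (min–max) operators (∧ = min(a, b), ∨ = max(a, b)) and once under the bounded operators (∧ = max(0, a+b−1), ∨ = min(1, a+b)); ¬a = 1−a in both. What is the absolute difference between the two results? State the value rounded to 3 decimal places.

Under Zadeh (min–max):
  δ AND γ = min(a, b) on (0.81, 0.31) = 0.31
  NOT γ = 1 − 0.31 = 0.69
  NOT γ AND δ = min(a, b) on (0.69, 0.81) = 0.69
  (δ AND γ) OR (NOT γ AND δ) = max(a, b) on (0.31, 0.69) = 0.69
  → value = 0.6900
Under bounded:
  δ AND γ = max(0, a+b−1) on (0.81, 0.31) = 0.12
  NOT γ = 1 − 0.31 = 0.69
  NOT γ AND δ = max(0, a+b−1) on (0.69, 0.81) = 0.50
  (δ AND γ) OR (NOT γ AND δ) = min(1, a+b) on (0.12, 0.50) = 0.62
  → value = 0.6200
|0.6900 − 0.6200| = 0.070

0.070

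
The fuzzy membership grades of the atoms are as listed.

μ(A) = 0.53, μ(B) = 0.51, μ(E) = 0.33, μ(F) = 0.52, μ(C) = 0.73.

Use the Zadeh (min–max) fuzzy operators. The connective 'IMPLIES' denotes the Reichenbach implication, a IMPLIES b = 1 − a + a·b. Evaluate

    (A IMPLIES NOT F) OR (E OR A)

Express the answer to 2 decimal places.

0.72

NOT F = 1 − 0.52 = 0.48
A IMPLIES NOT F  [Reichenbach: 1 − a + a·b] with a=0.53, b=0.48 → 0.72
E OR A = max(a, b) on (0.33, 0.53) = 0.53
(A IMPLIES NOT F) OR (E OR A) = max(a, b) on (0.72, 0.53) = 0.72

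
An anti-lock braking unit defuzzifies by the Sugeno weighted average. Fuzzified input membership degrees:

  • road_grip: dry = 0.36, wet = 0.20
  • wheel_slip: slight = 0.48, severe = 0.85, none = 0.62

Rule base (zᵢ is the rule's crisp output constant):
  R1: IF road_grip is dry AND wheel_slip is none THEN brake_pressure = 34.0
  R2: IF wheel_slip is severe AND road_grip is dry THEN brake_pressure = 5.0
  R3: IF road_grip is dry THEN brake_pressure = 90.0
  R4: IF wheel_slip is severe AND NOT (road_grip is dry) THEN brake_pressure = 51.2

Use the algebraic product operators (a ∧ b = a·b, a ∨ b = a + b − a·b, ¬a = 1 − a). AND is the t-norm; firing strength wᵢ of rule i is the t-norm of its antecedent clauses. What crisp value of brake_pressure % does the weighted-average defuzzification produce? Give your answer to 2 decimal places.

R1 (z=34.0): dry=0.36, none=0.62; AND[a·b] → w = 0.2232
R2 (z=5.0): severe=0.85, dry=0.36; AND[a·b] → w = 0.3060
R3 (z=90.0): dry=0.36 → w = 0.3600
R4 (z=51.2): severe=0.85, ¬dry=1−0.36=0.64; AND[a·b] → w = 0.5440
Weighted average = (0.2232·34.0 + 0.3060·5.0 + 0.3600·90.0 + 0.5440·51.2) / (0.2232 + 0.3060 + 0.3600 + 0.5440)
  = 69.3716 / 1.4332 = 48.40

48.40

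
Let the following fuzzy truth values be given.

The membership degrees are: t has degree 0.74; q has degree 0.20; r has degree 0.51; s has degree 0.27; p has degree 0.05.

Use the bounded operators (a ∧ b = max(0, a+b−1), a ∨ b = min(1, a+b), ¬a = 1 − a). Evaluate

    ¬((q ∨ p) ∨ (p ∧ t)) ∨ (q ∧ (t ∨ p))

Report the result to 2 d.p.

q ∨ p = min(1, a+b) on (0.20, 0.05) = 0.25
p ∧ t = max(0, a+b−1) on (0.05, 0.74) = 0.00
(q ∨ p) ∨ (p ∧ t) = min(1, a+b) on (0.25, 0.00) = 0.25
¬((q ∨ p) ∨ (p ∧ t)) = 1 − 0.25 = 0.75
t ∨ p = min(1, a+b) on (0.74, 0.05) = 0.79
q ∧ (t ∨ p) = max(0, a+b−1) on (0.20, 0.79) = 0.00
¬((q ∨ p) ∨ (p ∧ t)) ∨ (q ∧ (t ∨ p)) = min(1, a+b) on (0.75, 0.00) = 0.75

0.75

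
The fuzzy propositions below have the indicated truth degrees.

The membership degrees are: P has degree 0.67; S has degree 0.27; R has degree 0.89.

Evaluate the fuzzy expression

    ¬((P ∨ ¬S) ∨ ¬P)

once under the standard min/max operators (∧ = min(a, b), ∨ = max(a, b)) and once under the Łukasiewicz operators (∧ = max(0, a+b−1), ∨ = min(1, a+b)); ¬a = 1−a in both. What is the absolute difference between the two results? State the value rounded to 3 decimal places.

Under standard min/max:
  ¬S = 1 − 0.27 = 0.73
  P ∨ ¬S = max(a, b) on (0.67, 0.73) = 0.73
  ¬P = 1 − 0.67 = 0.33
  (P ∨ ¬S) ∨ ¬P = max(a, b) on (0.73, 0.33) = 0.73
  ¬((P ∨ ¬S) ∨ ¬P) = 1 − 0.73 = 0.27
  → value = 0.2700
Under Łukasiewicz:
  ¬S = 1 − 0.27 = 0.73
  P ∨ ¬S = min(1, a+b) on (0.67, 0.73) = 1.00
  ¬P = 1 − 0.67 = 0.33
  (P ∨ ¬S) ∨ ¬P = min(1, a+b) on (1.00, 0.33) = 1.00
  ¬((P ∨ ¬S) ∨ ¬P) = 1 − 1.00 = 0.00
  → value = 0.0000
|0.2700 − 0.0000| = 0.270

0.270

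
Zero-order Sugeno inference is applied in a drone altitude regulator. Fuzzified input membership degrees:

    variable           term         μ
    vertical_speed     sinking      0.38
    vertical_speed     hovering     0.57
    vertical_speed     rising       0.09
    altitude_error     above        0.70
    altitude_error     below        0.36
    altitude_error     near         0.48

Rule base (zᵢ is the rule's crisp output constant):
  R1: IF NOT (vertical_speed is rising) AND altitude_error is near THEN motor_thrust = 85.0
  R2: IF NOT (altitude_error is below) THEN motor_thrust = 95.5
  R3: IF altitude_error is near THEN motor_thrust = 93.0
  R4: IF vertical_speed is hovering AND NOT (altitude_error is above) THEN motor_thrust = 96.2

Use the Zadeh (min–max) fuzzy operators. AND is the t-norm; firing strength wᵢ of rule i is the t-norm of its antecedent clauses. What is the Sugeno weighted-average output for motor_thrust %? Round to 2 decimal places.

92.33

R1 (z=85.0): ¬rising=1−0.09=0.91, near=0.48; AND[min(a, b)] → w = 0.48
R2 (z=95.5): ¬below=1−0.36=0.64 → w = 0.64
R3 (z=93.0): near=0.48 → w = 0.48
R4 (z=96.2): hovering=0.57, ¬above=1−0.70=0.30; AND[min(a, b)] → w = 0.30
Weighted average = (0.48·85.0 + 0.64·95.5 + 0.48·93.0 + 0.30·96.2) / (0.48 + 0.64 + 0.48 + 0.30)
  = 175.4200 / 1.9000 = 92.33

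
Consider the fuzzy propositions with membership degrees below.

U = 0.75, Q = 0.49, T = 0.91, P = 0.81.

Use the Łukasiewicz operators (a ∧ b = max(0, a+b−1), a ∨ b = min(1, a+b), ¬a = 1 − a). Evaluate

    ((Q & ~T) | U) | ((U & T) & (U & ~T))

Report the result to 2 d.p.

~T = 1 − 0.91 = 0.09
Q & ~T = max(0, a+b−1) on (0.49, 0.09) = 0.00
(Q & ~T) | U = min(1, a+b) on (0.00, 0.75) = 0.75
U & T = max(0, a+b−1) on (0.75, 0.91) = 0.66
~T = 1 − 0.91 = 0.09
U & ~T = max(0, a+b−1) on (0.75, 0.09) = 0.00
(U & T) & (U & ~T) = max(0, a+b−1) on (0.66, 0.00) = 0.00
((Q & ~T) | U) | ((U & T) & (U & ~T)) = min(1, a+b) on (0.75, 0.00) = 0.75

0.75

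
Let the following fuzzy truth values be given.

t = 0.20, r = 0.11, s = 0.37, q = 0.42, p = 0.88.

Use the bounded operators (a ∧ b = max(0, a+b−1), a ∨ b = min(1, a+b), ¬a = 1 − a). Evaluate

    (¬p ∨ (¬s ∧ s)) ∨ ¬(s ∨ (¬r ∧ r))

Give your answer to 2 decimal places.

0.75

¬p = 1 − 0.88 = 0.12
¬s = 1 − 0.37 = 0.63
¬s ∧ s = max(0, a+b−1) on (0.63, 0.37) = 0.00
¬p ∨ (¬s ∧ s) = min(1, a+b) on (0.12, 0.00) = 0.12
¬r = 1 − 0.11 = 0.89
¬r ∧ r = max(0, a+b−1) on (0.89, 0.11) = 0.00
s ∨ (¬r ∧ r) = min(1, a+b) on (0.37, 0.00) = 0.37
¬(s ∨ (¬r ∧ r)) = 1 − 0.37 = 0.63
(¬p ∨ (¬s ∧ s)) ∨ ¬(s ∨ (¬r ∧ r)) = min(1, a+b) on (0.12, 0.63) = 0.75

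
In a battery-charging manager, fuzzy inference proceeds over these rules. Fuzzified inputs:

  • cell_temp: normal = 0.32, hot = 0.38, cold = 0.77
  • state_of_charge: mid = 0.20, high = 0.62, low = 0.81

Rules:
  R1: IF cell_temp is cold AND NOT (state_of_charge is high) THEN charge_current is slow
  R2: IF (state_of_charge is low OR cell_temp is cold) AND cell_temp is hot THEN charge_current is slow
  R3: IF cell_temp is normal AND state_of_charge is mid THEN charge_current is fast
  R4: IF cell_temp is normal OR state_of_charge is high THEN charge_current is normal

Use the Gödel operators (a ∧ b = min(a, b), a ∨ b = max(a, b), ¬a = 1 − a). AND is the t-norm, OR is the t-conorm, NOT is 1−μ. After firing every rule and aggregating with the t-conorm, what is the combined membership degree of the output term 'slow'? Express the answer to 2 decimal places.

0.38

R1: cold=0.77, ¬high=1−0.62=0.38; AND[min(a, b)] → w = 0.38
R2: (low=0.81 OR cold=0.77) = 0.81; AND[min(a, b)] with hot=0.38 → w = 0.38
R3: normal=0.32, mid=0.20; AND[min(a, b)] → w = 0.20
R4: normal=0.32, high=0.62; OR[max(a, b)] → w = 0.62
Rules with consequent 'slow': {R1, R2} → strengths 0.38, 0.38
Aggregate via t-conorm [max(a, b)]: 0.38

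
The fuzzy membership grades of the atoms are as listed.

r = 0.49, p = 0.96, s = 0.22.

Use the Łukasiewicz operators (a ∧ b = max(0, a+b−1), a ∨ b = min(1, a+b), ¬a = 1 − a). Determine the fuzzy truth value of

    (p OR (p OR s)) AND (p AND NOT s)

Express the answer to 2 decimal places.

0.74

p OR s = min(1, a+b) on (0.96, 0.22) = 1.00
p OR (p OR s) = min(1, a+b) on (0.96, 1.00) = 1.00
NOT s = 1 − 0.22 = 0.78
p AND NOT s = max(0, a+b−1) on (0.96, 0.78) = 0.74
(p OR (p OR s)) AND (p AND NOT s) = max(0, a+b−1) on (1.00, 0.74) = 0.74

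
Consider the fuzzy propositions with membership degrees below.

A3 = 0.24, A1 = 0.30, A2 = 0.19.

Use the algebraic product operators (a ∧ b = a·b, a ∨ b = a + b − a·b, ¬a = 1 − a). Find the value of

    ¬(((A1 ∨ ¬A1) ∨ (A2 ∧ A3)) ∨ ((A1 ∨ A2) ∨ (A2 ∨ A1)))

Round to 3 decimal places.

0.064

¬A1 = 1 − 0.3000 = 0.7000
A1 ∨ ¬A1 = a + b − a·b on (0.3000, 0.7000) = 0.7900
A2 ∧ A3 = a·b on (0.1900, 0.2400) = 0.0456
(A1 ∨ ¬A1) ∨ (A2 ∧ A3) = a + b − a·b on (0.7900, 0.0456) = 0.7996
A1 ∨ A2 = a + b − a·b on (0.3000, 0.1900) = 0.4330
A2 ∨ A1 = a + b − a·b on (0.1900, 0.3000) = 0.4330
(A1 ∨ A2) ∨ (A2 ∨ A1) = a + b − a·b on (0.4330, 0.4330) = 0.6785
((A1 ∨ ¬A1) ∨ (A2 ∧ A3)) ∨ ((A1 ∨ A2) ∨ (A2 ∨ A1)) = a + b − a·b on (0.7996, 0.6785) = 0.9356
¬(((A1 ∨ ¬A1) ∨ (A2 ∧ A3)) ∨ ((A1 ∨ A2) ∨ (A2 ∨ A1))) = 1 − 0.9356 = 0.0644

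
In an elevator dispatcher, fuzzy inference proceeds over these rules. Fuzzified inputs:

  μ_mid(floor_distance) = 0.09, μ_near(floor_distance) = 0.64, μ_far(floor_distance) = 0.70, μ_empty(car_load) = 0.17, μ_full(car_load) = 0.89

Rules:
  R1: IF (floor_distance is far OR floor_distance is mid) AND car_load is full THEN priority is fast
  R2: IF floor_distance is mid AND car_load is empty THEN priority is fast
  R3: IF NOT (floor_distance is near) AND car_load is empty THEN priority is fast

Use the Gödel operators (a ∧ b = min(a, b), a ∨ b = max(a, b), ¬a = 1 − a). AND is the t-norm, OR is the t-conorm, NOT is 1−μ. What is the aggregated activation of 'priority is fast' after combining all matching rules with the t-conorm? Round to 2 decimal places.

0.70

R1: (far=0.70 OR mid=0.09) = 0.70; AND[min(a, b)] with full=0.89 → w = 0.70
R2: mid=0.09, empty=0.17; AND[min(a, b)] → w = 0.09
R3: ¬near=1−0.64=0.36, empty=0.17; AND[min(a, b)] → w = 0.17
Rules with consequent 'fast': {R1, R2, R3} → strengths 0.70, 0.09, 0.17
Aggregate via t-conorm [max(a, b)]: 0.70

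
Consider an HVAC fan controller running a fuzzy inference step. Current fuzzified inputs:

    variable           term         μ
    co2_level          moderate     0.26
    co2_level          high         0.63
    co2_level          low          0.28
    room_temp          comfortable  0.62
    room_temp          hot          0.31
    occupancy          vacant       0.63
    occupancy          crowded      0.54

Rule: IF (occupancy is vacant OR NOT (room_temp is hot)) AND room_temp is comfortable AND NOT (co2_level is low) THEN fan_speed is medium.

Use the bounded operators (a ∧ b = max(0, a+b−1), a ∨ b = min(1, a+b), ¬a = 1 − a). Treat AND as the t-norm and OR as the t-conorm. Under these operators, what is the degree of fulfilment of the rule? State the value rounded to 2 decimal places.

firing strength: (vacant=0.63 OR ¬hot=1−0.31=0.69) = 1.00; AND[max(0, a+b−1)] with comfortable=0.62, ¬low=1−0.28=0.72 → w = 0.34

0.34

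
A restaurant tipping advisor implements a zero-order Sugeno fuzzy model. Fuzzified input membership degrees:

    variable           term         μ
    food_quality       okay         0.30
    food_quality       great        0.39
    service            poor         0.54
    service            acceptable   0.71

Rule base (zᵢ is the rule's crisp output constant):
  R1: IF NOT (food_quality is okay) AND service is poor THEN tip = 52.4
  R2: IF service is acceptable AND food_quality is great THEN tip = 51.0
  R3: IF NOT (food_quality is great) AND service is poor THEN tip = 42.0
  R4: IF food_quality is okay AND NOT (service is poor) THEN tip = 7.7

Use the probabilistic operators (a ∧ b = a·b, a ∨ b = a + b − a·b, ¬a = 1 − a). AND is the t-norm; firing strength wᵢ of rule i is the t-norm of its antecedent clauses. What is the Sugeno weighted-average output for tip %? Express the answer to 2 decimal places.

43.51

R1 (z=52.4): ¬okay=1−0.30=0.70, poor=0.54; AND[a·b] → w = 0.3780
R2 (z=51.0): acceptable=0.71, great=0.39; AND[a·b] → w = 0.2769
R3 (z=42.0): ¬great=1−0.39=0.61, poor=0.54; AND[a·b] → w = 0.3294
R4 (z=7.7): okay=0.30, ¬poor=1−0.54=0.46; AND[a·b] → w = 0.1380
Weighted average = (0.3780·52.4 + 0.2769·51.0 + 0.3294·42.0 + 0.1380·7.7) / (0.3780 + 0.2769 + 0.3294 + 0.1380)
  = 48.8265 / 1.1223 = 43.51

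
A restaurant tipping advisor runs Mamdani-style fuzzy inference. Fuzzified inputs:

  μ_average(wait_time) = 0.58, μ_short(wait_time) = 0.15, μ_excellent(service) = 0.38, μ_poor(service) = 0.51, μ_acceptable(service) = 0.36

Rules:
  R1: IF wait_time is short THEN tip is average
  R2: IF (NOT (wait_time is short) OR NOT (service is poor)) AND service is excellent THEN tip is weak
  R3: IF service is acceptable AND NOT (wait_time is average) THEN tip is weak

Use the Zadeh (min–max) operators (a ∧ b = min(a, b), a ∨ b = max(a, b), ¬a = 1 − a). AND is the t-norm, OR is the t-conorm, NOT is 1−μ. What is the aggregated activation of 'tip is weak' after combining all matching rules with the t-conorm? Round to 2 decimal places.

0.38

R1: short=0.15 → w = 0.15
R2: (¬short=1−0.15=0.85 OR ¬poor=1−0.51=0.49) = 0.85; AND[min(a, b)] with excellent=0.38 → w = 0.38
R3: acceptable=0.36, ¬average=1−0.58=0.42; AND[min(a, b)] → w = 0.36
Rules with consequent 'weak': {R2, R3} → strengths 0.38, 0.36
Aggregate via t-conorm [max(a, b)]: 0.38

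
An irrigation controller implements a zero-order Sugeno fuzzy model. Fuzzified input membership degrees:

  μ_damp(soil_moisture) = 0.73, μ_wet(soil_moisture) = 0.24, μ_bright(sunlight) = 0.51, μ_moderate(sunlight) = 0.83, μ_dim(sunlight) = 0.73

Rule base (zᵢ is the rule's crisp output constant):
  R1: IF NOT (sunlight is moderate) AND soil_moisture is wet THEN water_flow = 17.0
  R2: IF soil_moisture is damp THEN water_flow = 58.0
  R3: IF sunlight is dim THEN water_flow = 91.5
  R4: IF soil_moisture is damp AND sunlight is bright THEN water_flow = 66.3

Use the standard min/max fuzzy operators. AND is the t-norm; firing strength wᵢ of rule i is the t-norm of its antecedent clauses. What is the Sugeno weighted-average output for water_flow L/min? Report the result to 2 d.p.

R1 (z=17.0): ¬moderate=1−0.83=0.17, wet=0.24; AND[min(a, b)] → w = 0.17
R2 (z=58.0): damp=0.73 → w = 0.73
R3 (z=91.5): dim=0.73 → w = 0.73
R4 (z=66.3): damp=0.73, bright=0.51; AND[min(a, b)] → w = 0.51
Weighted average = (0.17·17.0 + 0.73·58.0 + 0.73·91.5 + 0.51·66.3) / (0.17 + 0.73 + 0.73 + 0.51)
  = 145.8380 / 2.1400 = 68.15

68.15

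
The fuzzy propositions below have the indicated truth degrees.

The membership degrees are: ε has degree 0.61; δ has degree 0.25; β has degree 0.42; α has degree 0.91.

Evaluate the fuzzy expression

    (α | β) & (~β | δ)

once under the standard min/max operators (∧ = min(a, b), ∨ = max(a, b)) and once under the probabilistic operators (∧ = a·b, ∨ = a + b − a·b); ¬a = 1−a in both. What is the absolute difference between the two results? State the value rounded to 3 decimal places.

Under standard min/max:
  α | β = max(a, b) on (0.91, 0.42) = 0.91
  ~β = 1 − 0.42 = 0.58
  ~β | δ = max(a, b) on (0.58, 0.25) = 0.58
  (α | β) & (~β | δ) = min(a, b) on (0.91, 0.58) = 0.58
  → value = 0.5800
Under probabilistic:
  α | β = a + b − a·b on (0.9100, 0.4200) = 0.9478
  ~β = 1 − 0.4200 = 0.5800
  ~β | δ = a + b − a·b on (0.5800, 0.2500) = 0.6850
  (α | β) & (~β | δ) = a·b on (0.9478, 0.6850) = 0.6492
  → value = 0.6492
|0.5800 − 0.6492| = 0.069

0.069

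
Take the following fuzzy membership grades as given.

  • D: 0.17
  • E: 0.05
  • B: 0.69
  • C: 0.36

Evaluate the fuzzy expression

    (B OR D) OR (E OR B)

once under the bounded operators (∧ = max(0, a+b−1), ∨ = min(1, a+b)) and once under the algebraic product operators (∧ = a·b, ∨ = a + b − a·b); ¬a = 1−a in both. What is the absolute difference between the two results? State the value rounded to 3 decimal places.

Under bounded:
  B OR D = min(1, a+b) on (0.69, 0.17) = 0.86
  E OR B = min(1, a+b) on (0.05, 0.69) = 0.74
  (B OR D) OR (E OR B) = min(1, a+b) on (0.86, 0.74) = 1.00
  → value = 1.0000
Under algebraic product:
  B OR D = a + b − a·b on (0.6900, 0.1700) = 0.7427
  E OR B = a + b − a·b on (0.0500, 0.6900) = 0.7055
  (B OR D) OR (E OR B) = a + b − a·b on (0.7427, 0.7055) = 0.9242
  → value = 0.9242
|1.0000 − 0.9242| = 0.076

0.076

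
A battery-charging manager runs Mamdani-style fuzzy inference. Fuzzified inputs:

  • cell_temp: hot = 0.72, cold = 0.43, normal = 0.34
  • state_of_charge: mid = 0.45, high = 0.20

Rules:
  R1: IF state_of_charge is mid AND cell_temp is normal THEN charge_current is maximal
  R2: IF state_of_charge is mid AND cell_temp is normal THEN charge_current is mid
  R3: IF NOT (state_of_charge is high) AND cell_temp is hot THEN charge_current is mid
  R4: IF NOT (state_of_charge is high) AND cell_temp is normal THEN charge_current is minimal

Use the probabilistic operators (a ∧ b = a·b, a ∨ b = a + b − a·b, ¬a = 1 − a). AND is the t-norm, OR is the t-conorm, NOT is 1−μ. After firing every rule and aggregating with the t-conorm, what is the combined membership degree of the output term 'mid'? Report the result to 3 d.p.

R1: mid=0.45, normal=0.34; AND[a·b] → w = 0.1530
R2: mid=0.45, normal=0.34; AND[a·b] → w = 0.1530
R3: ¬high=1−0.20=0.80, hot=0.72; AND[a·b] → w = 0.5760
R4: ¬high=1−0.20=0.80, normal=0.34; AND[a·b] → w = 0.2720
Rules with consequent 'mid': {R2, R3} → strengths 0.1530, 0.5760
Aggregate via t-conorm [a + b − a·b]: 0.6409

0.641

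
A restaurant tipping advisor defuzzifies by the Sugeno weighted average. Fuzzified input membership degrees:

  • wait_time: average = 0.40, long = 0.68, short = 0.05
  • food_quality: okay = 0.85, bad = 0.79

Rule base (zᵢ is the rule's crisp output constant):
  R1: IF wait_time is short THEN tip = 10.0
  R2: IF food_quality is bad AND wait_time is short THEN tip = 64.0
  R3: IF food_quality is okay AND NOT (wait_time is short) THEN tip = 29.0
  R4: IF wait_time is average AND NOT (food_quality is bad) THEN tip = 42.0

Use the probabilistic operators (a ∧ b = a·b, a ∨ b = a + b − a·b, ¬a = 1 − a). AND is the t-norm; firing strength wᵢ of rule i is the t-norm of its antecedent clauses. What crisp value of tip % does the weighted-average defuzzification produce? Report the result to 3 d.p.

R1 (z=10.0): short=0.05 → w = 0.0500
R2 (z=64.0): bad=0.79, short=0.05; AND[a·b] → w = 0.0395
R3 (z=29.0): okay=0.85, ¬short=1−0.05=0.95; AND[a·b] → w = 0.8075
R4 (z=42.0): average=0.40, ¬bad=1−0.79=0.21; AND[a·b] → w = 0.0840
Weighted average = (0.0500·10.0 + 0.0395·64.0 + 0.8075·29.0 + 0.0840·42.0) / (0.0500 + 0.0395 + 0.8075 + 0.0840)
  = 29.9735 / 0.9810 = 30.554

30.554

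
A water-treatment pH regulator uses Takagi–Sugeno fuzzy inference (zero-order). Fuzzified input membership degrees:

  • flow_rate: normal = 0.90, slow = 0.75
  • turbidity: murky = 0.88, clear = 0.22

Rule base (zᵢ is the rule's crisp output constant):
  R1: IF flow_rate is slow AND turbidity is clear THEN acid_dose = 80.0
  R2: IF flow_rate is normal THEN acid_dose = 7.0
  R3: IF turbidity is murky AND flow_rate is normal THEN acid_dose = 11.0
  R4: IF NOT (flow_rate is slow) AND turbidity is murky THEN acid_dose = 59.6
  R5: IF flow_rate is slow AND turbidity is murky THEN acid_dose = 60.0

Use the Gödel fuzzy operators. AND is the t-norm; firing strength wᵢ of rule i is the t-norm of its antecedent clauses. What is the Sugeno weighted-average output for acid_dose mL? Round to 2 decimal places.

R1 (z=80.0): slow=0.75, clear=0.22; AND[min(a, b)] → w = 0.22
R2 (z=7.0): normal=0.90 → w = 0.90
R3 (z=11.0): murky=0.88, normal=0.90; AND[min(a, b)] → w = 0.88
R4 (z=59.6): ¬slow=1−0.75=0.25, murky=0.88; AND[min(a, b)] → w = 0.25
R5 (z=60.0): slow=0.75, murky=0.88; AND[min(a, b)] → w = 0.75
Weighted average = (0.22·80.0 + 0.90·7.0 + 0.88·11.0 + 0.25·59.6 + 0.75·60.0) / (0.22 + 0.90 + 0.88 + 0.25 + 0.75)
  = 93.4800 / 3.0000 = 31.16

31.16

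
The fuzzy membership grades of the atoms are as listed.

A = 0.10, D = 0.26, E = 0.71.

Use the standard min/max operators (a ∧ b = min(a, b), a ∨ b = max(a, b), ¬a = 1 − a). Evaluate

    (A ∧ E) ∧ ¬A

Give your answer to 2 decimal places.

0.10

A ∧ E = min(a, b) on (0.10, 0.71) = 0.10
¬A = 1 − 0.10 = 0.90
(A ∧ E) ∧ ¬A = min(a, b) on (0.10, 0.90) = 0.10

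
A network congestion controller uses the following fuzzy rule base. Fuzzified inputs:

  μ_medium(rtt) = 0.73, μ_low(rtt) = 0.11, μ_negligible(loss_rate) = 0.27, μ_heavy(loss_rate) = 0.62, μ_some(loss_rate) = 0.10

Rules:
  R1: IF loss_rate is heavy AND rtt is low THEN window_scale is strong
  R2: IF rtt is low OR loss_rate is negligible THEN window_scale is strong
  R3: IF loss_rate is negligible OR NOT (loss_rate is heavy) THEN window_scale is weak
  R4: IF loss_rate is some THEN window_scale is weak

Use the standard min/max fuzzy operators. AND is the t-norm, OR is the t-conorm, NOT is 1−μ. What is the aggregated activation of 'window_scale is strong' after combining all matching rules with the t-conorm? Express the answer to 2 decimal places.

R1: heavy=0.62, low=0.11; AND[min(a, b)] → w = 0.11
R2: low=0.11, negligible=0.27; OR[max(a, b)] → w = 0.27
R3: negligible=0.27, ¬heavy=1−0.62=0.38; OR[max(a, b)] → w = 0.38
R4: some=0.10 → w = 0.10
Rules with consequent 'strong': {R1, R2} → strengths 0.11, 0.27
Aggregate via t-conorm [max(a, b)]: 0.27

0.27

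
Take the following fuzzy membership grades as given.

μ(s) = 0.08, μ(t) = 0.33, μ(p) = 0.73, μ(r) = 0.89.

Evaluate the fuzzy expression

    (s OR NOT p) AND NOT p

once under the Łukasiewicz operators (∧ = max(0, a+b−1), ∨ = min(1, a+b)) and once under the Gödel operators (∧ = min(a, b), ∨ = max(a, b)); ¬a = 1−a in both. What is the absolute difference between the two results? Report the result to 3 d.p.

Under Łukasiewicz:
  NOT p = 1 − 0.73 = 0.27
  s OR NOT p = min(1, a+b) on (0.08, 0.27) = 0.35
  NOT p = 1 − 0.73 = 0.27
  (s OR NOT p) AND NOT p = max(0, a+b−1) on (0.35, 0.27) = 0.00
  → value = 0.0000
Under Gödel:
  NOT p = 1 − 0.73 = 0.27
  s OR NOT p = max(a, b) on (0.08, 0.27) = 0.27
  NOT p = 1 − 0.73 = 0.27
  (s OR NOT p) AND NOT p = min(a, b) on (0.27, 0.27) = 0.27
  → value = 0.2700
|0.0000 − 0.2700| = 0.270

0.270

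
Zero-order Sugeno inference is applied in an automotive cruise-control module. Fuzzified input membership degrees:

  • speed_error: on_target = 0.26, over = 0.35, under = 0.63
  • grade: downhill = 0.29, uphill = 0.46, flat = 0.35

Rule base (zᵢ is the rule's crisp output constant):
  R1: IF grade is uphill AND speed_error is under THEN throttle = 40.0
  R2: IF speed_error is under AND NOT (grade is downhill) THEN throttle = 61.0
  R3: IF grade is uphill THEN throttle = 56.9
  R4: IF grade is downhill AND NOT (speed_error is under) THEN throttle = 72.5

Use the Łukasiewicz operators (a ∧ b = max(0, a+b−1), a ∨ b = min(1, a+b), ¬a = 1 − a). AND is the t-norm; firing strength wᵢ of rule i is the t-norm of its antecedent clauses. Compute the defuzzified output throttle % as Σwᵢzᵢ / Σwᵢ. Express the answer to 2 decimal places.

56.76

R1 (z=40.0): uphill=0.46, under=0.63; AND[max(0, a+b−1)] → w = 0.09
R2 (z=61.0): under=0.63, ¬downhill=1−0.29=0.71; AND[max(0, a+b−1)] → w = 0.34
R3 (z=56.9): uphill=0.46 → w = 0.46
R4 (z=72.5): downhill=0.29, ¬under=1−0.63=0.37; AND[max(0, a+b−1)] → w = 0.00
Weighted average = (0.09·40.0 + 0.34·61.0 + 0.46·56.9 + 0.00·72.5) / (0.09 + 0.34 + 0.46 + 0.00)
  = 50.5140 / 0.8900 = 56.76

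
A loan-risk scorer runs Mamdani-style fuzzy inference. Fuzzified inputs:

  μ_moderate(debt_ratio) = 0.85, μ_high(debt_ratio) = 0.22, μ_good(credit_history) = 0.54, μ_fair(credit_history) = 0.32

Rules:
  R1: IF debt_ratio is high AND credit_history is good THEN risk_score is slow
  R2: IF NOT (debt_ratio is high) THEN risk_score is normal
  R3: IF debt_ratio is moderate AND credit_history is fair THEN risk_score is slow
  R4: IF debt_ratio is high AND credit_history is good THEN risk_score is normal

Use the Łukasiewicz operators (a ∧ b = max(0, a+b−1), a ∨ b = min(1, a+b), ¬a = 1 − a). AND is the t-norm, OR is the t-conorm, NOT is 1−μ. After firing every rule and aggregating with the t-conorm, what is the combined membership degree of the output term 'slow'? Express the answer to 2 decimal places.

0.17

R1: high=0.22, good=0.54; AND[max(0, a+b−1)] → w = 0.00
R2: ¬high=1−0.22=0.78 → w = 0.78
R3: moderate=0.85, fair=0.32; AND[max(0, a+b−1)] → w = 0.17
R4: high=0.22, good=0.54; AND[max(0, a+b−1)] → w = 0.00
Rules with consequent 'slow': {R1, R3} → strengths 0.00, 0.17
Aggregate via t-conorm [min(1, a+b)]: 0.17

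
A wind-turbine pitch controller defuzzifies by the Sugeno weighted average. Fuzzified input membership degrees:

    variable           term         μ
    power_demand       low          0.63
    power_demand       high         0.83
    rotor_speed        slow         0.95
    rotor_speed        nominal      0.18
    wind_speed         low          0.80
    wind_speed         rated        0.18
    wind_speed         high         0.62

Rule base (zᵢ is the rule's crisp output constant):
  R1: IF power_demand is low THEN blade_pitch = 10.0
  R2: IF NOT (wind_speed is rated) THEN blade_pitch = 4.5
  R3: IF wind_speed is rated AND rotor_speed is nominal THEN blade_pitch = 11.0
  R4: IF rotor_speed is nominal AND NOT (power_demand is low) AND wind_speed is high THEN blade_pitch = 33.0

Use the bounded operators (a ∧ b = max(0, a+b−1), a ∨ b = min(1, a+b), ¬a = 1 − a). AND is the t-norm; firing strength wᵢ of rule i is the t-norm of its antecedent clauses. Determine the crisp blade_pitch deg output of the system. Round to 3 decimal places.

6.890

R1 (z=10.0): low=0.63 → w = 0.63
R2 (z=4.5): ¬rated=1−0.18=0.82 → w = 0.82
R3 (z=11.0): rated=0.18, nominal=0.18; AND[max(0, a+b−1)] → w = 0.00
R4 (z=33.0): nominal=0.18, ¬low=1−0.63=0.37, high=0.62; AND[max(0, a+b−1)] → w = 0.00
Weighted average = (0.63·10.0 + 0.82·4.5 + 0.00·11.0 + 0.00·33.0) / (0.63 + 0.82 + 0.00 + 0.00)
  = 9.9900 / 1.4500 = 6.890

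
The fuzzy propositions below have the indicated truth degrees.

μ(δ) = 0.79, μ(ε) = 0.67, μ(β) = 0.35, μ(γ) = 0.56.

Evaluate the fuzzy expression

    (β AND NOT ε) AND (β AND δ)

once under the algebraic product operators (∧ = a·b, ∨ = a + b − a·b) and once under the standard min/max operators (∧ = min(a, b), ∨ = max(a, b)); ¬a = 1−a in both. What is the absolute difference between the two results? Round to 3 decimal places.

0.298

Under algebraic product:
  NOT ε = 1 − 0.6700 = 0.3300
  β AND NOT ε = a·b on (0.3500, 0.3300) = 0.1155
  β AND δ = a·b on (0.3500, 0.7900) = 0.2765
  (β AND NOT ε) AND (β AND δ) = a·b on (0.1155, 0.2765) = 0.0319
  → value = 0.0319
Under standard min/max:
  NOT ε = 1 − 0.67 = 0.33
  β AND NOT ε = min(a, b) on (0.35, 0.33) = 0.33
  β AND δ = min(a, b) on (0.35, 0.79) = 0.35
  (β AND NOT ε) AND (β AND δ) = min(a, b) on (0.33, 0.35) = 0.33
  → value = 0.3300
|0.0319 − 0.3300| = 0.298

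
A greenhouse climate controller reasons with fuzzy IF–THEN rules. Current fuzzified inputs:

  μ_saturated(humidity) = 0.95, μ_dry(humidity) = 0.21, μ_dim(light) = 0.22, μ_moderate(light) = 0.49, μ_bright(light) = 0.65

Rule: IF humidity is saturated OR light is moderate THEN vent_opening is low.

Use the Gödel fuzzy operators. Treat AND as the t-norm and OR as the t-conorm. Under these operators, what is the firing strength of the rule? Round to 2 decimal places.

0.95

firing strength: saturated=0.95, moderate=0.49; OR[max(a, b)] → w = 0.95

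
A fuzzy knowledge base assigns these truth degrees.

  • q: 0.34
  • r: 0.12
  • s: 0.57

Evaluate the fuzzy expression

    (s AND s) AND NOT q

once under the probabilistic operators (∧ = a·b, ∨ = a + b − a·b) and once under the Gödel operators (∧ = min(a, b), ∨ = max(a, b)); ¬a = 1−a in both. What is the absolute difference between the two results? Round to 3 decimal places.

Under probabilistic:
  s AND s = a·b on (0.5700, 0.5700) = 0.3249
  NOT q = 1 − 0.3400 = 0.6600
  (s AND s) AND NOT q = a·b on (0.3249, 0.6600) = 0.2144
  → value = 0.2144
Under Gödel:
  s AND s = min(a, b) on (0.57, 0.57) = 0.57
  NOT q = 1 − 0.34 = 0.66
  (s AND s) AND NOT q = min(a, b) on (0.57, 0.66) = 0.57
  → value = 0.5700
|0.2144 − 0.5700| = 0.356

0.356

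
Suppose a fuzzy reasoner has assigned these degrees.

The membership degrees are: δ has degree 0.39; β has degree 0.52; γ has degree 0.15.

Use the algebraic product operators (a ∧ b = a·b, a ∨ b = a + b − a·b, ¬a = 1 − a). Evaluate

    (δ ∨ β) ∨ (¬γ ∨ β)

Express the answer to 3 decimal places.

0.979

δ ∨ β = a + b − a·b on (0.3900, 0.5200) = 0.7072
¬γ = 1 − 0.1500 = 0.8500
¬γ ∨ β = a + b − a·b on (0.8500, 0.5200) = 0.9280
(δ ∨ β) ∨ (¬γ ∨ β) = a + b − a·b on (0.7072, 0.9280) = 0.9789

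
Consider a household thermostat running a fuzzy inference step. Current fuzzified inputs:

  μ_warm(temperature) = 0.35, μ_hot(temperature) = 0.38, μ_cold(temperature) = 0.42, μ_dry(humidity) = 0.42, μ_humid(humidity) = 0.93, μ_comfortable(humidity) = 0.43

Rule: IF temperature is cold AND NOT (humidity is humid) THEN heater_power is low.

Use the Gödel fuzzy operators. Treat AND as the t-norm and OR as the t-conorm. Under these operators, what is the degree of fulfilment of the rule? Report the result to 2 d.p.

firing strength: cold=0.42, ¬humid=1−0.93=0.07; AND[min(a, b)] → w = 0.07

0.07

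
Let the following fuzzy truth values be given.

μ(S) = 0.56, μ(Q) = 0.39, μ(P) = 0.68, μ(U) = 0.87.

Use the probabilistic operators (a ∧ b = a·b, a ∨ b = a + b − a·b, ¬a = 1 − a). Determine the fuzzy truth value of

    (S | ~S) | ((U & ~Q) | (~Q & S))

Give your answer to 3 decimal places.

~S = 1 − 0.5600 = 0.4400
S | ~S = a + b − a·b on (0.5600, 0.4400) = 0.7536
~Q = 1 − 0.3900 = 0.6100
U & ~Q = a·b on (0.8700, 0.6100) = 0.5307
~Q = 1 − 0.3900 = 0.6100
~Q & S = a·b on (0.6100, 0.5600) = 0.3416
(U & ~Q) | (~Q & S) = a + b − a·b on (0.5307, 0.3416) = 0.6910
(S | ~S) | ((U & ~Q) | (~Q & S)) = a + b − a·b on (0.7536, 0.6910) = 0.9239

0.924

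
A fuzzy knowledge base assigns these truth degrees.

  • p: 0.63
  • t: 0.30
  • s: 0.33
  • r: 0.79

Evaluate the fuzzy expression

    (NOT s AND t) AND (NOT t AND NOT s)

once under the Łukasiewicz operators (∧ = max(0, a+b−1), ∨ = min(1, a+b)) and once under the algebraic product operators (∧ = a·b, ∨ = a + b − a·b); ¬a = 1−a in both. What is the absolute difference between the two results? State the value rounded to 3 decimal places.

0.094

Under Łukasiewicz:
  NOT s = 1 − 0.33 = 0.67
  NOT s AND t = max(0, a+b−1) on (0.67, 0.30) = 0.00
  NOT t = 1 − 0.30 = 0.70
  NOT s = 1 − 0.33 = 0.67
  NOT t AND NOT s = max(0, a+b−1) on (0.70, 0.67) = 0.37
  (NOT s AND t) AND (NOT t AND NOT s) = max(0, a+b−1) on (0.00, 0.37) = 0.00
  → value = 0.0000
Under algebraic product:
  NOT s = 1 − 0.3300 = 0.6700
  NOT s AND t = a·b on (0.6700, 0.3000) = 0.2010
  NOT t = 1 − 0.3000 = 0.7000
  NOT s = 1 − 0.3300 = 0.6700
  NOT t AND NOT s = a·b on (0.7000, 0.6700) = 0.4690
  (NOT s AND t) AND (NOT t AND NOT s) = a·b on (0.2010, 0.4690) = 0.0943
  → value = 0.0943
|0.0000 − 0.0943| = 0.094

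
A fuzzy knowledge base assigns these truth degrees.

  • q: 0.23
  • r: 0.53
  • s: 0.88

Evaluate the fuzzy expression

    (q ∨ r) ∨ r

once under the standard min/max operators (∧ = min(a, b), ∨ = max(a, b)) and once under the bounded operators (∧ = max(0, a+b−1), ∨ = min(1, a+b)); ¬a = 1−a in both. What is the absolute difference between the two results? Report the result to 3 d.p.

0.470

Under standard min/max:
  q ∨ r = max(a, b) on (0.23, 0.53) = 0.53
  (q ∨ r) ∨ r = max(a, b) on (0.53, 0.53) = 0.53
  → value = 0.5300
Under bounded:
  q ∨ r = min(1, a+b) on (0.23, 0.53) = 0.76
  (q ∨ r) ∨ r = min(1, a+b) on (0.76, 0.53) = 1.00
  → value = 1.0000
|0.5300 − 1.0000| = 0.470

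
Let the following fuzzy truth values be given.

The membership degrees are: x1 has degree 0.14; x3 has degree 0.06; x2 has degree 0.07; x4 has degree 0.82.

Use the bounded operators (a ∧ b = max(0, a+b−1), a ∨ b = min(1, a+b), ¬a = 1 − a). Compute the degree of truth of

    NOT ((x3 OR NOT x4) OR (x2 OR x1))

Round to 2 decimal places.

NOT x4 = 1 − 0.82 = 0.18
x3 OR NOT x4 = min(1, a+b) on (0.06, 0.18) = 0.24
x2 OR x1 = min(1, a+b) on (0.07, 0.14) = 0.21
(x3 OR NOT x4) OR (x2 OR x1) = min(1, a+b) on (0.24, 0.21) = 0.45
NOT ((x3 OR NOT x4) OR (x2 OR x1)) = 1 − 0.45 = 0.55

0.55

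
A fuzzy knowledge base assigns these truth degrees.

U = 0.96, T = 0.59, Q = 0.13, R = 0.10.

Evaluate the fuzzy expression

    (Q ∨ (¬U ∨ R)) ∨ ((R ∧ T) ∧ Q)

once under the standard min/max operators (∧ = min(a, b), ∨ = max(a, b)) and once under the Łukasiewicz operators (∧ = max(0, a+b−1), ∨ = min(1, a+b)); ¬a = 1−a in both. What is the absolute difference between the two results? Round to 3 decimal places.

Under standard min/max:
  ¬U = 1 − 0.96 = 0.04
  ¬U ∨ R = max(a, b) on (0.04, 0.10) = 0.10
  Q ∨ (¬U ∨ R) = max(a, b) on (0.13, 0.10) = 0.13
  R ∧ T = min(a, b) on (0.10, 0.59) = 0.10
  (R ∧ T) ∧ Q = min(a, b) on (0.10, 0.13) = 0.10
  (Q ∨ (¬U ∨ R)) ∨ ((R ∧ T) ∧ Q) = max(a, b) on (0.13, 0.10) = 0.13
  → value = 0.1300
Under Łukasiewicz:
  ¬U = 1 − 0.96 = 0.04
  ¬U ∨ R = min(1, a+b) on (0.04, 0.10) = 0.14
  Q ∨ (¬U ∨ R) = min(1, a+b) on (0.13, 0.14) = 0.27
  R ∧ T = max(0, a+b−1) on (0.10, 0.59) = 0.00
  (R ∧ T) ∧ Q = max(0, a+b−1) on (0.00, 0.13) = 0.00
  (Q ∨ (¬U ∨ R)) ∨ ((R ∧ T) ∧ Q) = min(1, a+b) on (0.27, 0.00) = 0.27
  → value = 0.2700
|0.1300 − 0.2700| = 0.140

0.140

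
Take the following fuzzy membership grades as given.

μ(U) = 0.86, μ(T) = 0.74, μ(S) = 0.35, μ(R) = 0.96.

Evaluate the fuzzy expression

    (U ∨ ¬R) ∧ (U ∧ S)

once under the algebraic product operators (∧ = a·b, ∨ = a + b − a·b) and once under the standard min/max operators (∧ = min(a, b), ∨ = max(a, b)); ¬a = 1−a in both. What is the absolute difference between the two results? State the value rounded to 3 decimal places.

Under algebraic product:
  ¬R = 1 − 0.9600 = 0.0400
  U ∨ ¬R = a + b − a·b on (0.8600, 0.0400) = 0.8656
  U ∧ S = a·b on (0.8600, 0.3500) = 0.3010
  (U ∨ ¬R) ∧ (U ∧ S) = a·b on (0.8656, 0.3010) = 0.2605
  → value = 0.2605
Under standard min/max:
  ¬R = 1 − 0.96 = 0.04
  U ∨ ¬R = max(a, b) on (0.86, 0.04) = 0.86
  U ∧ S = min(a, b) on (0.86, 0.35) = 0.35
  (U ∨ ¬R) ∧ (U ∧ S) = min(a, b) on (0.86, 0.35) = 0.35
  → value = 0.3500
|0.2605 − 0.3500| = 0.089

0.089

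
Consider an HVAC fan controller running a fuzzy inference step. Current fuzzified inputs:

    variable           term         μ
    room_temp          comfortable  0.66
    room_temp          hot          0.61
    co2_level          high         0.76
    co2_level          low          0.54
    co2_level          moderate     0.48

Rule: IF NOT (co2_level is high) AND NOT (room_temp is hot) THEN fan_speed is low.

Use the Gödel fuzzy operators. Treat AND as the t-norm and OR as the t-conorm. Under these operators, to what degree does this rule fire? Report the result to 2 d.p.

firing strength: ¬high=1−0.76=0.24, ¬hot=1−0.61=0.39; AND[min(a, b)] → w = 0.24

0.24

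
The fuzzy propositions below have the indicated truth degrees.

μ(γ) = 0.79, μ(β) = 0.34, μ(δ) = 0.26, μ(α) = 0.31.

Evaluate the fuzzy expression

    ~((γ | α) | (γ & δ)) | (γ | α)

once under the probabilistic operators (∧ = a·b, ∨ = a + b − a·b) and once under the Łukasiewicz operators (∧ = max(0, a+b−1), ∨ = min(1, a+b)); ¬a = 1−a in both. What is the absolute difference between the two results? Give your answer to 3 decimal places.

Under probabilistic:
  γ | α = a + b − a·b on (0.7900, 0.3100) = 0.8551
  γ & δ = a·b on (0.7900, 0.2600) = 0.2054
  (γ | α) | (γ & δ) = a + b − a·b on (0.8551, 0.2054) = 0.8849
  ~((γ | α) | (γ & δ)) = 1 − 0.8849 = 0.1151
  γ | α = a + b − a·b on (0.7900, 0.3100) = 0.8551
  ~((γ | α) | (γ & δ)) | (γ | α) = a + b − a·b on (0.1151, 0.8551) = 0.8718
  → value = 0.8718
Under Łukasiewicz:
  γ | α = min(1, a+b) on (0.79, 0.31) = 1.00
  γ & δ = max(0, a+b−1) on (0.79, 0.26) = 0.05
  (γ | α) | (γ & δ) = min(1, a+b) on (1.00, 0.05) = 1.00
  ~((γ | α) | (γ & δ)) = 1 − 1.00 = 0.00
  γ | α = min(1, a+b) on (0.79, 0.31) = 1.00
  ~((γ | α) | (γ & δ)) | (γ | α) = min(1, a+b) on (0.00, 1.00) = 1.00
  → value = 1.0000
|0.8718 − 1.0000| = 0.128

0.128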